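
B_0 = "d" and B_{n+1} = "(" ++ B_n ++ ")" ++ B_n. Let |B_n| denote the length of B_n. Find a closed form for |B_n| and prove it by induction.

Claim: |B_n| = 3·2^n − 2.

Base case: |B_0| = 1, and 3·2^0 − 2 = 1.
Assume |B_r| = 3·2^r − 2.
Then |B_{r+1}| = 1 + |B_r| + 1 + |B_r| = 2|B_r| + 2 = 2(3·2^r − 2) + 2 = 3·2^{r+1} − 4 + 2 = 3·2^{r+1} − 2.
So the formula holds for r+1, and by induction |B_n| = 3·2^n − 2 for all n ≥ 0.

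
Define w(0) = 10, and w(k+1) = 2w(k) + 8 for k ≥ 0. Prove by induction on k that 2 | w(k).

Base case: w(0) = 10 = 2·5, so 2 | w(0).
Assume 2 | w(m), so w(m) = 2t for some integer t.
Then w(m+1) = 2w(m) + 8 = 2·(2t) + 8 = 2(2t + 4), so 2 | w(m+1).
So the property holds for m+1, and by induction 2 | w(k) for all k ≥ 0.

2 | w(k)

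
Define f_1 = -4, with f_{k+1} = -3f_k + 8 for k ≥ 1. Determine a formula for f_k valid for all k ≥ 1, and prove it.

Claim: f_k = 2·(-3)^k + 2.

Base case: f_1 = -4, and 2·(-3)^1 + 2 = -6 + 2 = -4.
Assume f_m = 2·(-3)^m + 2 for some m ≥ 1.
Then f_{m+1} = -3f_m + 8 = -3·(2·(-3)^m + 2) + 8 = -6·(-3)^m − 6 + 8 = 2·(-3)^{m+1} + 2.
By induction, f_k = 2·(-3)^k + 2 for all k ≥ 1.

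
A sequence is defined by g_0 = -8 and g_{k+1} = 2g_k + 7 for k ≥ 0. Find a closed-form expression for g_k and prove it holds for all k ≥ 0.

Claim: g_k = -2^k − 7.

Base case: g_0 = -8, and -2^0 − 7 = -1 − 7 = -8.
Assume g_m = -2^m − 7 for some m ≥ 0.
Then g_{m+1} = 2g_m + 7 = 2·(-2^m − 7) + 7 = -2^{m+1} − 14 + 7 = -2^{m+1} − 7.
This completes the inductive step, so g_k = -2^k − 7 for all k ≥ 0.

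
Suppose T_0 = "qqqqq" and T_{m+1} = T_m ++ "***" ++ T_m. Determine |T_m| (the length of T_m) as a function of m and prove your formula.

Claim: |T_m| = 2^{m+3} − 3.

Base case: |T_0| = 5, and 2^{0+3} − 3 = 5.
Assume |T_r| = 2^{r+3} − 3.
Then |T_{r+1}| = |T_r| + 3 + |T_r| = 2|T_r| + 3 = 2(2^{r+3} − 3) + 3 = 2^{r+1+3} − 6 + 3 = 2^{r+1+3} − 3.
By induction, |T_m| = 2^{m+3} − 3 for all m ≥ 0.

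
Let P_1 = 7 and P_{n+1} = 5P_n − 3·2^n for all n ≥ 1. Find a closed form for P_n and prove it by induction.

Claim: P_n = 5^n + 2^n.

Base case: P_1 = 7, and 5^1 + 2^1 = 5 + 2 = 7.
Assume P_k = 5^k + 2^k for some k ≥ 1.
Then P_{k+1} = 5P_k − 3·2^k = 5·(5^k + 2^k) − 3·2^k = 5^{k+1} + 5·2^k − 3·2^k = 5^{k+1} + 2·2^k = 5^{k+1} + 2^{k+1}.
So the formula holds for k+1, and by induction P_n = 5^n + 2^n for all n ≥ 1.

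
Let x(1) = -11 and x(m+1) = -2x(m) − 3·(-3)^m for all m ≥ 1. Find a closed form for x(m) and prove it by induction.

Claim: x(m) = (-2)^m + 3·(-3)^m.

Base case: x(1) = -11, and (-2)^1 + 3·(-3)^1 = -2 − 9 = -11.
Assume x(j) = (-2)^j + 3·(-3)^j for some j ≥ 1.
Then x(j+1) = -2x(j) − 3·(-3)^j = -2·((-2)^j + 3·(-3)^j) − 3·(-3)^j = (-2)^{j+1} − 6·(-3)^j − 3·(-3)^j = (-2)^{j+1} − 9·(-3)^j = (-2)^{j+1} + 3·(-3)^{j+1}.
So the formula holds for j+1, and by induction x(m) = (-2)^m + 3·(-3)^m for all m ≥ 1.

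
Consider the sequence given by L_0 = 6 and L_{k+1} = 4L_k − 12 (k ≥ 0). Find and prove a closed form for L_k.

Claim: L_k = 2·4^k + 4.

Base case: L_0 = 6, and 2·4^0 + 4 = 2 + 4 = 6.
Assume L_j = 2·4^j + 4 for some j ≥ 0.
Then L_{j+1} = 4L_j − 12 = 4·(2·4^j + 4) − 12 = 8·4^j + 16 − 12 = 2·4^{j+1} + 4.
This completes the inductive step, so L_k = 2·4^k + 4 for all k ≥ 0.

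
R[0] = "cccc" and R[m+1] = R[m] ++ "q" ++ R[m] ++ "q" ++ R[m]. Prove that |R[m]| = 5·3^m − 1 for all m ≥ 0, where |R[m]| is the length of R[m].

Base case: |R[0]| = 4, and 5·3^0 − 1 = 4.
Assume |R[k]| = 5·3^k − 1.
Then |R[k+1]| = 3|R[k]| + 2 = 3(5·3^k − 1) + 2 = 5·3^{k+1} − 3 + 2 = 5·3^{k+1} − 1.
Hence |R[m]| = 5·3^m − 1 for every m ≥ 0, by induction.

|R[m]| = 5·3^m − 1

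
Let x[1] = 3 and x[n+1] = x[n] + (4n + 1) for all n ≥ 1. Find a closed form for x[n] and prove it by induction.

Claim: x[n] = 2n^2 − n + 2.

Base case: x[1] = 3, and 2·1^2 − 1 + 2 = 3.
Assume x[r] = 2r^2 − r + 2.
Then x[r+1] = x[r] + (4r + 1) = (2r^2 − r + 2) + (4r + 1) = 2r^2 + 3r + 3,
and 2·(r+1)^2 − (r+1) + 2 = 2r^2 + 3r + 3.
By induction, x[n] = 2n^2 − n + 2 for all n ≥ 1.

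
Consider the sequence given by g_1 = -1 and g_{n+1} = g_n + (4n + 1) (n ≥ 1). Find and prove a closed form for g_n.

Claim: g_n = 2n^2 − n − 2.

Base case: g_1 = -1, and 2·1^2 − 1 − 2 = -1.
Assume g_k = 2k^2 − k − 2.
Then g_{k+1} = g_k + (4k + 1) = (2k^2 − k − 2) + (4k + 1) = 2k^2 + 3k − 1,
and 2·(k+1)^2 − (k+1) − 2 = 2k^2 + 3k − 1.
This completes the inductive step, so g_n = 2n^2 − n − 2 for all n ≥ 1.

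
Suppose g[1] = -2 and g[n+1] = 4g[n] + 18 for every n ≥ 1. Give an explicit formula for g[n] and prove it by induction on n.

Claim: g[n] = 4^n − 6.

Base case: g[1] = -2, and 4^1 − 6 = 4 − 6 = -2.
Assume g[k] = 4^k − 6 for some k ≥ 1.
Then g[k+1] = 4g[k] + 18 = 4·(4^k − 6) + 18 = 4^{k+1} − 24 + 18 = 4^{k+1} − 6.
This completes the inductive step, so g[n] = 4^n − 6 for all n ≥ 1.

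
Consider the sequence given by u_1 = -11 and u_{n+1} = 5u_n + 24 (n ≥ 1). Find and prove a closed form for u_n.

Claim: u_n = -5^n − 6.

Base case: u_1 = -11, and -5^1 − 6 = -5 − 6 = -11.
Assume u_m = -5^m − 6 for some m ≥ 1.
Then u_{m+1} = 5u_m + 24 = 5·(-5^m − 6) + 24 = -5^{m+1} − 30 + 24 = -5^{m+1} − 6.
So the formula holds for m+1, and by induction u_n = -5^n − 6 for all n ≥ 1.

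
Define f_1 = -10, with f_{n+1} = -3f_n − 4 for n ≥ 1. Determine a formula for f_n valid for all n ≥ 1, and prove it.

Claim: f_n = 3·(-3)^n − 1.

Base case: f_1 = -10, and 3·(-3)^1 − 1 = -9 − 1 = -10.
Assume f_k = 3·(-3)^k − 1 for some k ≥ 1.
Then f_{k+1} = -3f_k − 4 = -3·(3·(-3)^k − 1) − 4 = -9·(-3)^k + 3 − 4 = 3·(-3)^{k+1} − 1.
Hence f_n = 3·(-3)^n − 1 for every n ≥ 1, by induction.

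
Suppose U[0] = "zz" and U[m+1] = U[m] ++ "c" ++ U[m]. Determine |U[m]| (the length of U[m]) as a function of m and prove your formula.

Claim: |U[m]| = 3·2^m − 1.

Base case: |U[0]| = 2, and 3·2^0 − 1 = 2.
Assume |U[k]| = 3·2^k − 1.
Then |U[k+1]| = |U[k]| + 1 + |U[k]| = 2|U[k]| + 1 = 2(3·2^k − 1) + 1 = 3·2^{k+1} − 2 + 1 = 3·2^{k+1} − 1.
So the formula holds for k+1, and by induction |U[m]| = 3·2^m − 1 for all m ≥ 0.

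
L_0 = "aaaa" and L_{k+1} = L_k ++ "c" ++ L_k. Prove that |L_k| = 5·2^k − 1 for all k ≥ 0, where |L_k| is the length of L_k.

Base case: |L_0| = 4, and 5·2^0 − 1 = 4.
Assume |L_r| = 5·2^r − 1.
Then |L_{r+1}| = |L_r| + 1 + |L_r| = 2|L_r| + 1 = 2(5·2^r − 1) + 1 = 5·2^{r+1} − 2 + 1 = 5·2^{r+1} − 1.
Hence |L_k| = 5·2^k − 1 for every k ≥ 0, by induction.

|L_k| = 5·2^k − 1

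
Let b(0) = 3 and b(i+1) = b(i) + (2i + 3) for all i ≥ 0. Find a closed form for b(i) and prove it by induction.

Claim: b(i) = i^2 + 2i + 3.

Base case: b(0) = 3, and 0^2 + 2·0 + 3 = 3.
Assume b(r) = r^2 + 2r + 3.
Then b(r+1) = b(r) + (2r + 3) = (r^2 + 2r + 3) + (2r + 3) = r^2 + 4r + 6,
and (r+1)^2 + 2·(r+1) + 3 = r^2 + 4r + 6.
By induction, b(i) = i^2 + 2i + 3 for all i ≥ 0.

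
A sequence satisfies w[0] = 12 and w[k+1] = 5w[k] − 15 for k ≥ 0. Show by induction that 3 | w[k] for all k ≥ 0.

Base case: w[0] = 12 = 3·4, so 3 | w[0].
Assume 3 | w[j], so w[j] = 3t for some integer t.
Then w[j+1] = 5w[j] − 15 = 5·(3t) − 15 = 3(5t − 5), so 3 | w[j+1].
This completes the inductive step, so 3 | w[k] for all k ≥ 0.

3 | w[k]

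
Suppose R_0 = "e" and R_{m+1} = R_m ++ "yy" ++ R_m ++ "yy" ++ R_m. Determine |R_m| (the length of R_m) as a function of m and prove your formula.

Claim: |R_m| = 3^{m+1} − 2.

Base case: |R_0| = 1, and 3^{0+1} − 2 = 1.
Assume |R_k| = 3^{k+1} − 2.
Then |R_{k+1}| = 3|R_k| + 4 = 3(3^{k+1} − 2) + 4 = 3^{k+2} − 6 + 4 = 3^{k+2} − 2.
Hence |R_m| = 3^{m+1} − 2 for every m ≥ 0, by induction.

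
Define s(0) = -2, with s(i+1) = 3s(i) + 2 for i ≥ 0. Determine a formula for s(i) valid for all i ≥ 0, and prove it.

Claim: s(i) = -3^i − 1.

Base case: s(0) = -2, and -3^0 − 1 = -1 − 1 = -2.
Assume s(r) = -3^r − 1 for some r ≥ 0.
Then s(r+1) = 3s(r) + 2 = 3·(-3^r − 1) + 2 = -3^{r+1} − 3 + 2 = -3^{r+1} − 1.
By induction, s(i) = -3^i − 1 for all i ≥ 0.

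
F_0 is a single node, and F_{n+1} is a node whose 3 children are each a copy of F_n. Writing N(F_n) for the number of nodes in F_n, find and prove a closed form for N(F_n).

Claim: N(F_n) = (3^{n+1} − 1)/2.

Base case: N(F_0) = 1, and (3^{0+1} − 1)/2 = 1.
Assume N(F_m) = (3^{m+1} − 1)/2.
Then N(F_{m+1}) = 1 + 3N(F_m) = 1 + 3·(3^{m+1} − 1)/2 = 1 + (3^{m+2} − 3)/2 = (2 + 3^{m+2} − 3)/2 = (3^{m+2} − 1)/2.
So the formula holds for m+1, and by induction N(F_n) = (3^{n+1} − 1)/2 for all n ≥ 0.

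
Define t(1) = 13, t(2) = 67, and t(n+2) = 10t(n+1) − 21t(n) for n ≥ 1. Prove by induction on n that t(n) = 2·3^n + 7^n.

Base cases: t(1) = 13 and 2·3^1 + 7^1 = 13; t(2) = 67 and 2·3^2 + 7^2 = 67.
Assume t(j) = 2·3^j + 7^j for all 1 ≤ j ≤ r, where r ≥ 2.
Then t(r+1) = 10t(r) − 21t(r−1) = 10·(2·3^r + 7^r) − 21·(2·3^{r−1} + 7^{r−1}) = 2·(10·3 − 21)3^{r−1} + (10·7 − 21)7^{r−1} = 18·3^{r−1} + 49·7^{r−1} = 2·3^{r+1} + 7^{r+1}.
Hence t(n) = 2·3^n + 7^n for every n ≥ 1, by strong induction.

t(n) = 2·3^n + 7^n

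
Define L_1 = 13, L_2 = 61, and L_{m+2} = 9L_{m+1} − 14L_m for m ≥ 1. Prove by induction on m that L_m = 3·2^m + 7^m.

Base cases: L_1 = 13 and 3·2^1 + 7^1 = 13; L_2 = 61 and 3·2^2 + 7^2 = 61.
Assume L_i = 3·2^i + 7^i for all 1 ≤ i ≤ j, where j ≥ 2.
Then L_{j+1} = 9L_j − 14L_{j−1} = 9·(3·2^j + 7^j) − 14·(3·2^{j−1} + 7^{j−1}) = 3·(9·2 − 14)2^{j−1} + (9·7 − 14)7^{j−1} = 12·2^{j−1} + 49·7^{j−1} = 3·2^{j+1} + 7^{j+1}.
So the formula holds for j+1, and by strong induction L_m = 3·2^m + 7^m for all m ≥ 1.

L_m = 3·2^m + 7^m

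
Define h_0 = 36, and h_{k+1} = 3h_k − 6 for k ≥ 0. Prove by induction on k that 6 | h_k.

Base case: h_0 = 36 = 6·6, so 6 | h_0.
Assume 6 | h_m, so h_m = 6t for some integer t.
Then h_{m+1} = 3h_m − 6 = 3·(6t) − 6 = 6(3t − 1), so 6 | h_{m+1}.
So the property holds for m+1, and by induction 6 | h_k for all k ≥ 0.

6 | h_k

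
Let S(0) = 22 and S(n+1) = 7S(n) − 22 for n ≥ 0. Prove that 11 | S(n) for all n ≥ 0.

Base case: S(0) = 22 = 11·2, so 11 | S(0).
Assume 11 | S(m), so S(m) = 11t for some integer t.
Then S(m+1) = 7S(m) − 22 = 7·(11t) − 22 = 11(7t − 2), so 11 | S(m+1).
By induction, 11 | S(n) for all n ≥ 0.

11 | S(n)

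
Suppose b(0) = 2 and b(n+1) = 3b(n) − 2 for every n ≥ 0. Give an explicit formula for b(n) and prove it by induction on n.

Claim: b(n) = 3^n + 1.

Base case: b(0) = 2, and 3^0 + 1 = 1 + 1 = 2.
Assume b(k) = 3^k + 1 for some k ≥ 0.
Then b(k+1) = 3b(k) − 2 = 3·(3^k + 1) − 2 = 3^{k+1} + 3 − 2 = 3^{k+1} + 1.
Hence b(n) = 3^n + 1 for every n ≥ 0, by induction.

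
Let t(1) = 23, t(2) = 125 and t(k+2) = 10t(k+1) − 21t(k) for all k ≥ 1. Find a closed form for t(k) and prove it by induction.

Claim: t(k) = 3·3^k + 2·7^k.

Base cases: t(1) = 23 and 3·3^1 + 2·7^1 = 23; t(2) = 125 and 3·3^2 + 2·7^2 = 125.
Assume t(j) = 3·3^j + 2·7^j for all 1 ≤ j ≤ m, where m ≥ 2.
Then t(m+1) = 10t(m) − 21t(m−1) = 10·(3·3^m + 2·7^m) − 21·(3·3^{m−1} + 2·7^{m−1}) = 3·(10·3 − 21)3^{m−1} + 2·(10·7 − 21)7^{m−1} = 27·3^{m−1} + 98·7^{m−1} = 3·3^{m+1} + 2·7^{m+1}.
Hence t(k) = 3·3^k + 2·7^k for every k ≥ 1, by strong induction.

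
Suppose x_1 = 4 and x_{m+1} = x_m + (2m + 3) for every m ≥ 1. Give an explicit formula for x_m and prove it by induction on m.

Claim: x_m = m^2 + 2m + 1.

Base case: x_1 = 4, and 1^2 + 2·1 + 1 = 4.
Assume x_r = r^2 + 2r + 1.
Then x_{r+1} = x_r + (2r + 3) = (r^2 + 2r + 1) + (2r + 3) = r^2 + 4r + 4,
and (r+1)^2 + 2·(r+1) + 1 = r^2 + 4r + 4.
Hence x_m = m^2 + 2m + 1 for every m ≥ 1, by induction.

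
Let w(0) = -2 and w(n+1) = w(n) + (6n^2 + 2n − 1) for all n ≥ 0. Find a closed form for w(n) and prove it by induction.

Claim: w(n) = 2n^3 − 2n^2 − n − 2.

Base case: w(0) = -2, and 2·0^3 − 2·0^2 − 0 − 2 = -2.
Assume w(j) = 2j^3 − 2j^2 − j − 2.
Then w(j+1) = w(j) + (6j^2 + 2j − 1) = (2j^3 − 2j^2 − j − 2) + (6j^2 + 2j − 1) = 2j^3 + 4j^2 + j − 3,
and 2·(j+1)^3 − 2·(j+1)^2 − (j+1) − 2 = 2j^3 + 4j^2 + j − 3.
By induction, w(n) = 2n^3 − 2n^2 − n − 2 for all n ≥ 0.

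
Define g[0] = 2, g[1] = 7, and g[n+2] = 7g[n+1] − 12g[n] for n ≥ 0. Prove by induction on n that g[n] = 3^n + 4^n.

Base cases: g[0] = 2 and 3^0 + 4^0 = 2; g[1] = 7 and 3^1 + 4^1 = 7.
Assume g[j] = 3^j + 4^j for all 0 ≤ j ≤ k, where k ≥ 1.
Then g[k+1] = 7g[k] − 12g[k−1] = 7·(3^k + 4^k) − 12·(3^{k−1} + 4^{k−1}) = (7·3 − 12)3^{k−1} + (7·4 − 12)4^{k−1} = 9·3^{k−1} + 16·4^{k−1} = 3^{k+1} + 4^{k+1}.
By strong induction, g[n] = 3^n + 4^n for all n ≥ 0.

g[n] = 3^n + 4^n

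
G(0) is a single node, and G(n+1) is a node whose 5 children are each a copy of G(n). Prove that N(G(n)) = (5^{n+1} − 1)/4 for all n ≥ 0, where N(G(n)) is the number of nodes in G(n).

Base case: N(G(0)) = 1, and (5^{0+1} − 1)/4 = 1.
Assume N(G(r)) = (5^{r+1} − 1)/4.
Then N(G(r+1)) = 1 + 5N(G(r)) = 1 + 5·(5^{r+1} − 1)/4 = 1 + (5^{r+2} − 5)/4 = (4 + 5^{r+2} − 5)/4 = (5^{r+2} − 1)/4.
So the formula holds for r+1, and by induction N(G(n)) = (5^{n+1} − 1)/4 for all n ≥ 0.

N(G(n)) = (5^{n+1} − 1)/4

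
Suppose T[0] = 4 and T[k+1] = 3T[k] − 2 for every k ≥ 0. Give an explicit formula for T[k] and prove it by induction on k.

Claim: T[k] = 3^{k+1} + 1.

Base case: T[0] = 4, and 3^{0+1} + 1 = 3 + 1 = 4.
Assume T[r] = 3^{r+1} + 1 for some r ≥ 0.
Then T[r+1] = 3T[r] − 2 = 3·(3^{r+1} + 1) − 2 = 3^{r+2} + 3 − 2 = 3^{r+2} + 1.
Hence T[k] = 3^{k+1} + 1 for every k ≥ 0, by induction.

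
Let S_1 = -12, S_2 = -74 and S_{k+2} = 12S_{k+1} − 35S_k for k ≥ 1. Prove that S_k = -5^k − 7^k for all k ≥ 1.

Base cases: S_1 = -12 and -5^1 − 7^1 = -12; S_2 = -74 and -5^2 − 7^2 = -74.
Assume S_j = -5^j − 7^j for all 1 ≤ j ≤ m, where m ≥ 2.
Then S_{m+1} = 12S_m − 35S_{m−1} = 12·(-5^m − 7^m) − 35·(-5^{m−1} − 7^{m−1}) = -(12·5 − 35)5^{m−1} − (12·7 − 35)7^{m−1} = -25·5^{m−1} − 49·7^{m−1} = -5^{m+1} − 7^{m+1}.
Hence S_k = -5^k − 7^k for every k ≥ 1, by strong induction.

S_k = -5^k − 7^k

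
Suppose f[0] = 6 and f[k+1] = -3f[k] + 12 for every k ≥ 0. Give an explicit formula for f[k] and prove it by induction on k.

Claim: f[k] = 3·(-3)^k + 3.

Base case: f[0] = 6, and 3·(-3)^0 + 3 = 3 + 3 = 6.
Assume f[m] = 3·(-3)^m + 3 for some m ≥ 0.
Then f[m+1] = -3f[m] + 12 = -3·(3·(-3)^m + 3) + 12 = -9·(-3)^m − 9 + 12 = 3·(-3)^{m+1} + 3.
So the formula holds for m+1, and by induction f[k] = 3·(-3)^k + 3 for all k ≥ 0.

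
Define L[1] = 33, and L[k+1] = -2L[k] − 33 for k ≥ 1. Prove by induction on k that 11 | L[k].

Base case: L[1] = 33 = 11·3, so 11 | L[1].
Assume 11 | L[m], so L[m] = 11t for some integer t.
Then L[m+1] = -2L[m] − 33 = -2·(11t) − 33 = 11(-2t − 3), so 11 | L[m+1].
By induction, 11 | L[k] for all k ≥ 1.

11 | L[k]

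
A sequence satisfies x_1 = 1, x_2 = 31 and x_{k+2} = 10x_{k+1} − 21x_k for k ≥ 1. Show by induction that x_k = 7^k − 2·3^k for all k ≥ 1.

Base cases: x_1 = 1 and 7^1 − 2·3^1 = 1; x_2 = 31 and 7^2 − 2·3^2 = 31.
Assume x_j = 7^j − 2·3^j for all 1 ≤ j ≤ m, where m ≥ 2.
Then x_{m+1} = 10x_m − 21x_{m−1} = 10·(7^m − 2·3^m) − 21·(7^{m−1} − 2·3^{m−1}) = (10·7 − 21)7^{m−1} − 2·(10·3 − 21)3^{m−1} = 49·7^{m−1} − 18·3^{m−1} = 7^{m+1} − 2·3^{m+1}.
Hence x_k = 7^k − 2·3^k for every k ≥ 1, by strong induction.

x_k = 7^k − 2·3^k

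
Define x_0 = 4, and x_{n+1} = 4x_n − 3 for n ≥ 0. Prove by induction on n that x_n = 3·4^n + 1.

Base case: x_0 = 4, and 3·4^0 + 1 = 3 + 1 = 4.
Assume x_j = 3·4^j + 1 for some j ≥ 0.
Then x_{j+1} = 4x_j − 3 = 4·(3·4^j + 1) − 3 = 12·4^j + 4 − 3 = 3·4^{j+1} + 1.
So the formula holds for j+1, and by induction x_n = 3·4^n + 1 for all n ≥ 0.

x_n = 3·4^n + 1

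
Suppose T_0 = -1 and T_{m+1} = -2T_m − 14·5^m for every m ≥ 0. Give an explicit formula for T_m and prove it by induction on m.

Claim: T_m = (-2)^m − 2·5^m.

Base case: T_0 = -1, and (-2)^0 − 2·5^0 = 1 − 2 = -1.
Assume T_j = (-2)^j − 2·5^j for some j ≥ 0.
Then T_{j+1} = -2T_j − 14·5^j = -2·((-2)^j − 2·5^j) − 14·5^j = (-2)^{j+1} + 4·5^j − 14·5^j = (-2)^{j+1} − 10·5^j = (-2)^{j+1} − 2·5^{j+1}.
Hence T_m = (-2)^m − 2·5^m for every m ≥ 0, by induction.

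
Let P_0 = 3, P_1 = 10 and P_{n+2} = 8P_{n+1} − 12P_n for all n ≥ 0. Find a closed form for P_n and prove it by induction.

Claim: P_n = 2·2^n + 6^n.

Base cases: P_0 = 3 and 2·2^0 + 6^0 = 3; P_1 = 10 and 2·2^1 + 6^1 = 10.
Assume P_i = 2·2^i + 6^i for all 0 ≤ i ≤ j, where j ≥ 1.
Then P_{j+1} = 8P_j − 12P_{j−1} = 8·(2·2^j + 6^j) − 12·(2·2^{j−1} + 6^{j−1}) = 2·(8·2 − 12)2^{j−1} + (8·6 − 12)6^{j−1} = 8·2^{j−1} + 36·6^{j−1} = 2·2^{j+1} + 6^{j+1}.
So the formula holds for j+1, and by strong induction P_n = 2·2^n + 6^n for all n ≥ 0.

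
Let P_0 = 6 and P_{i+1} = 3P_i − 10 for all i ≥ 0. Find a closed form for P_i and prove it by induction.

Claim: P_i = 3^i + 5.

Base case: P_0 = 6, and 3^0 + 5 = 1 + 5 = 6.
Assume P_m = 3^m + 5 for some m ≥ 0.
Then P_{m+1} = 3P_m − 10 = 3·(3^m + 5) − 10 = 3^{m+1} + 15 − 10 = 3^{m+1} + 5.
This completes the inductive step, so P_i = 3^i + 5 for all i ≥ 0.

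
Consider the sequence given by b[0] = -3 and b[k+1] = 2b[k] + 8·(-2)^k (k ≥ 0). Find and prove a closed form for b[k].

Claim: b[k] = -2^k − 2·(-2)^k.

Base case: b[0] = -3, and -2^0 − 2·(-2)^0 = -1 − 2 = -3.
Assume b[j] = -2^j − 2·(-2)^j for some j ≥ 0.
Then b[j+1] = 2b[j] + 8·(-2)^j = 2·(-2^j − 2·(-2)^j) + 8·(-2)^j = -2^{j+1} − 4·(-2)^j + 8·(-2)^j = -2^{j+1} + 4·(-2)^j = -2^{j+1} − 2·(-2)^{j+1}.
This completes the inductive step, so b[k] = -2^k − 2·(-2)^k for all k ≥ 0.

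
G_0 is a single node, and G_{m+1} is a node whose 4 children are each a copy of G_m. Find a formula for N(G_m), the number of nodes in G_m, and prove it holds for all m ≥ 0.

Claim: N(G_m) = (4^{m+1} − 1)/3.

Base case: N(G_0) = 1, and (4^{0+1} − 1)/3 = 1.
Assume N(G_r) = (4^{r+1} − 1)/3.
Then N(G_{r+1}) = 1 + 4N(G_r) = 1 + 4·(4^{r+1} − 1)/3 = 1 + (4^{r+2} − 4)/3 = (3 + 4^{r+2} − 4)/3 = (4^{r+2} − 1)/3.
Hence N(G_m) = (4^{m+1} − 1)/3 for every m ≥ 0, by induction.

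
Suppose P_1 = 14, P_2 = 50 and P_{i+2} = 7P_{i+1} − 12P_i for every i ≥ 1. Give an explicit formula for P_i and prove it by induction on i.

Claim: P_i = 2·3^i + 2·4^i.

Base cases: P_1 = 14 and 2·3^1 + 2·4^1 = 14; P_2 = 50 and 2·3^2 + 2·4^2 = 50.
Assume P_t = 2·3^t + 2·4^t for all 1 ≤ t ≤ j, where j ≥ 2.
Then P_{j+1} = 7P_j − 12P_{j−1} = 7·(2·3^j + 2·4^j) − 12·(2·3^{j−1} + 2·4^{j−1}) = 2·(7·3 − 12)3^{j−1} + 2·(7·4 − 12)4^{j−1} = 18·3^{j−1} + 32·4^{j−1} = 2·3^{j+1} + 2·4^{j+1}.
By strong induction, P_i = 2·3^i + 2·4^i for all i ≥ 1.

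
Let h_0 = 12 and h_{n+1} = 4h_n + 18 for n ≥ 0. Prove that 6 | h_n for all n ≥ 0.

Base case: h_0 = 12 = 6·2, so 6 | h_0.
Assume 6 | h_j, so h_j = 6t for some integer t.
Then h_{j+1} = 4h_j + 18 = 4·(6t) + 18 = 6(4t + 3), so 6 | h_{j+1}.
This completes the inductive step, so 6 | h_n for all n ≥ 0.

6 | h_n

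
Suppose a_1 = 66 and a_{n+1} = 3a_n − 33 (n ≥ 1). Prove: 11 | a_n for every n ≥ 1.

Base case: a_1 = 66 = 11·6, so 11 | a_1.
Assume 11 | a_j, so a_j = 11t for some integer t.
Then a_{j+1} = 3a_j − 33 = 3·(11t) − 33 = 11(3t − 3), so 11 | a_{j+1}.
So the property holds for j+1, and by induction 11 | a_n for all n ≥ 1.

11 | a_n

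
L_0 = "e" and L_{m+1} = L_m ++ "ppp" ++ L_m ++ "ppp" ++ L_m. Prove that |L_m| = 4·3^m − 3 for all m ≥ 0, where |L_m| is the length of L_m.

Base case: |L_0| = 1, and 4·3^0 − 3 = 1.
Assume |L_j| = 4·3^j − 3.
Then |L_{j+1}| = 3|L_j| + 6 = 3(4·3^j − 3) + 6 = 4·3^{j+1} − 9 + 6 = 4·3^{j+1} − 3.
By induction, |L_m| = 4·3^m − 3 for all m ≥ 0.

|L_m| = 4·3^m − 3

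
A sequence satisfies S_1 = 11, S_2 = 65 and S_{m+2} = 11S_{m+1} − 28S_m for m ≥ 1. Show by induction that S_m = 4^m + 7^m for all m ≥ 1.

Base cases: S_1 = 11 and 4^1 + 7^1 = 11; S_2 = 65 and 4^2 + 7^2 = 65.
Assume S_j = 4^j + 7^j for all 1 ≤ j ≤ k, where k ≥ 2.
Then S_{k+1} = 11S_k − 28S_{k−1} = 11·(4^k + 7^k) − 28·(4^{k−1} + 7^{k−1}) = (11·4 − 28)4^{k−1} + (11·7 − 28)7^{k−1} = 16·4^{k−1} + 49·7^{k−1} = 4^{k+1} + 7^{k+1}.
By strong induction, S_m = 4^m + 7^m for all m ≥ 1.

S_m = 4^m + 7^m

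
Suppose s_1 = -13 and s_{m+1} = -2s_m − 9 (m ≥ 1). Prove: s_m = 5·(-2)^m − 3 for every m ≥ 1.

Base case: s_1 = -13, and 5·(-2)^1 − 3 = -10 − 3 = -13.
Assume s_k = 5·(-2)^k − 3 for some k ≥ 1.
Then s_{k+1} = -2s_k − 9 = -2·(5·(-2)^k − 3) − 9 = -10·(-2)^k + 6 − 9 = 5·(-2)^{k+1} − 3.
By induction, s_m = 5·(-2)^m − 3 for all m ≥ 1.

s_m = 5·(-2)^m − 3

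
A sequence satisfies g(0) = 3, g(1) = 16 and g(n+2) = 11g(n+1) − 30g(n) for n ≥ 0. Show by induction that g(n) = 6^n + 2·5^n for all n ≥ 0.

Base cases: g(0) = 3 and 6^0 + 2·5^0 = 3; g(1) = 16 and 6^1 + 2·5^1 = 16.
Assume g(j) = 6^j + 2·5^j for all 0 ≤ j ≤ m, where m ≥ 1.
Then g(m+1) = 11g(m) − 30g(m−1) = 11·(6^m + 2·5^m) − 30·(6^{m−1} + 2·5^{m−1}) = (11·6 − 30)6^{m−1} + 2·(11·5 − 30)5^{m−1} = 36·6^{m−1} + 50·5^{m−1} = 6^{m+1} + 2·5^{m+1}.
By strong induction, g(n) = 6^n + 2·5^n for all n ≥ 0.

g(n) = 6^n + 2·5^n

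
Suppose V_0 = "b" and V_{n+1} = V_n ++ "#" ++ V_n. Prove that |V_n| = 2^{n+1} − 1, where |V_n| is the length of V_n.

Base case: |V_0| = 1, and 2^{0+1} − 1 = 1.
Assume |V_k| = 2^{k+1} − 1.
Then |V_{k+1}| = |V_k| + 1 + |V_k| = 2|V_k| + 1 = 2(2^{k+1} − 1) + 1 = 2^{k+2} − 2 + 1 = 2^{k+2} − 1.
By induction, |V_n| = 2^{n+1} − 1 for all n ≥ 0.

|V_n| = 2^{n+1} − 1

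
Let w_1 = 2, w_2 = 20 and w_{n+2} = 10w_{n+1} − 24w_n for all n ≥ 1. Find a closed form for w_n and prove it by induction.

Claim: w_n = 6^n − 4^n.

Base cases: w_1 = 2 and 6^1 − 4^1 = 2; w_2 = 20 and 6^2 − 4^2 = 20.
Assume w_j = 6^j − 4^j for all 1 ≤ j ≤ k, where k ≥ 2.
Then w_{k+1} = 10w_k − 24w_{k−1} = 10·(6^k − 4^k) − 24·(6^{k−1} − 4^{k−1}) = (10·6 − 24)6^{k−1} − (10·4 − 24)4^{k−1} = 36·6^{k−1} − 16·4^{k−1} = 6^{k+1} − 4^{k+1}.
Hence w_n = 6^n − 4^n for every n ≥ 1, by strong induction.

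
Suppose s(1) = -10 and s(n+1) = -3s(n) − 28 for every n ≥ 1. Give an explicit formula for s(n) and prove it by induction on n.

Claim: s(n) = (-3)^n − 7.

Base case: s(1) = -10, and (-3)^1 − 7 = -3 − 7 = -10.
Assume s(j) = (-3)^j − 7 for some j ≥ 1.
Then s(j+1) = -3s(j) − 28 = -3·((-3)^j − 7) − 28 = -3·(-3)^j + 21 − 28 = (-3)^{j+1} − 7.
By induction, s(n) = (-3)^n − 7 for all n ≥ 1.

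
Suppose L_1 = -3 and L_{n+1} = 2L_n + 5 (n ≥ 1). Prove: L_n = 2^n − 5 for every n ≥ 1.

Base case: L_1 = -3, and 2^1 − 5 = 2 − 5 = -3.
Assume L_m = 2^m − 5 for some m ≥ 1.
Then L_{m+1} = 2L_m + 5 = 2·(2^m − 5) + 5 = 2^{m+1} − 10 + 5 = 2^{m+1} − 5.
By induction, L_n = 2^n − 5 for all n ≥ 1.

L_n = 2^n − 5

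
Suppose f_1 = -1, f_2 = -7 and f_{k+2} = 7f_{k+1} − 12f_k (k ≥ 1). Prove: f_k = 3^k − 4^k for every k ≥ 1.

Base cases: f_1 = -1 and 3^1 − 4^1 = -1; f_2 = -7 and 3^2 − 4^2 = -7.
Assume f_j = 3^j − 4^j for all 1 ≤ j ≤ m, where m ≥ 2.
Then f_{m+1} = 7f_m − 12f_{m−1} = 7·(3^m − 4^m) − 12·(3^{m−1} − 4^{m−1}) = (7·3 − 12)3^{m−1} − (7·4 − 12)4^{m−1} = 9·3^{m−1} − 16·4^{m−1} = 3^{m+1} − 4^{m+1}.
So the formula holds for m+1, and by strong induction f_k = 3^k − 4^k for all k ≥ 1.

f_k = 3^k − 4^k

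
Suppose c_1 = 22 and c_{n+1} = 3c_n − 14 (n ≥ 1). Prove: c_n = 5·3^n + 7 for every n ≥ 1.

Base case: c_1 = 22, and 5·3^1 + 7 = 15 + 7 = 22.
Assume c_m = 5·3^m + 7 for some m ≥ 1.
Then c_{m+1} = 3c_m − 14 = 3·(5·3^m + 7) − 14 = 15·3^m + 21 − 14 = 5·3^{m+1} + 7.
By induction, c_n = 5·3^n + 7 for all n ≥ 1.

c_n = 5·3^n + 7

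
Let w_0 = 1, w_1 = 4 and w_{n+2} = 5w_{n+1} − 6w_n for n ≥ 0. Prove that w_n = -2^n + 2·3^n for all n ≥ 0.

Base cases: w_0 = 1 and -2^0 + 2·3^0 = 1; w_1 = 4 and -2^1 + 2·3^1 = 4.
Assume w_j = -2^j + 2·3^j for all 0 ≤ j ≤ m, where m ≥ 1.
Then w_{m+1} = 5w_m − 6w_{m−1} = 5·(-2^m + 2·3^m) − 6·(-2^{m−1} + 2·3^{m−1}) = -(5·2 − 6)2^{m−1} + 2·(5·3 − 6)3^{m−1} = -4·2^{m−1} + 18·3^{m−1} = -2^{m+1} + 2·3^{m+1}.
Hence w_n = -2^n + 2·3^n for every n ≥ 0, by strong induction.

w_n = -2^n + 2·3^n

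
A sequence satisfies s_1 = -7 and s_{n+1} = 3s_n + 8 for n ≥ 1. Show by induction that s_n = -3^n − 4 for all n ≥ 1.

Base case: s_1 = -7, and -3^1 − 4 = -3 − 4 = -7.
Assume s_k = -3^k − 4 for some k ≥ 1.
Then s_{k+1} = 3s_k + 8 = 3·(-3^k − 4) + 8 = -3^{k+1} − 12 + 8 = -3^{k+1} − 4.
So the formula holds for k+1, and by induction s_n = -3^n − 4 for all n ≥ 1.

s_n = -3^n − 4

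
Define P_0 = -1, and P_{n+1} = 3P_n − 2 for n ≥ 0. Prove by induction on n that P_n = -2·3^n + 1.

Base case: P_0 = -1, and -2·3^0 + 1 = -2 + 1 = -1.
Assume P_m = -2·3^m + 1 for some m ≥ 0.
Then P_{m+1} = 3P_m − 2 = 3·(-2·3^m + 1) − 2 = -6·3^m + 3 − 2 = -2·3^{m+1} + 1.
So the formula holds for m+1, and by induction P_n = -2·3^n + 1 for all n ≥ 0.

P_n = -2·3^n + 1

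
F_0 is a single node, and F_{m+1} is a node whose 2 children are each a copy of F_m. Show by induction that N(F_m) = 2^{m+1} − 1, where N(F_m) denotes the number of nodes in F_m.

Base case: N(F_0) = 1, and 2^{0+1} − 1 = 1.
Assume N(F_r) = 2^{r+1} − 1.
Then N(F_{r+1}) = 1 + 2N(F_r) = 1 + 2(2^{r+1} − 1) = 2^{r+2} − 2 + 1 = 2^{r+2} − 1.
Hence N(F_m) = 2^{m+1} − 1 for every m ≥ 0, by induction.

N(F_m) = 2^{m+1} − 1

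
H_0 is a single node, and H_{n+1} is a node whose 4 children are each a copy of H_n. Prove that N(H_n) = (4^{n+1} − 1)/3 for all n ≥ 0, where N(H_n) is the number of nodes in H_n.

Base case: N(H_0) = 1, and (4^{0+1} − 1)/3 = 1.
Assume N(H_j) = (4^{j+1} − 1)/3.
Then N(H_{j+1}) = 1 + 4N(H_j) = 1 + 4·(4^{j+1} − 1)/3 = 1 + (4^{j+2} − 4)/3 = (3 + 4^{j+2} − 4)/3 = (4^{j+2} − 1)/3.
By induction, N(H_n) = (4^{n+1} − 1)/3 for all n ≥ 0.

N(H_n) = (4^{n+1} − 1)/3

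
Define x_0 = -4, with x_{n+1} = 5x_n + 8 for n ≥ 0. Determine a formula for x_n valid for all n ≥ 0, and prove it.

Claim: x_n = -2·5^n − 2.

Base case: x_0 = -4, and -2·5^0 − 2 = -2 − 2 = -4.
Assume x_m = -2·5^m − 2 for some m ≥ 0.
Then x_{m+1} = 5x_m + 8 = 5·(-2·5^m − 2) + 8 = -10·5^m − 10 + 8 = -2·5^{m+1} − 2.
By induction, x_n = -2·5^n − 2 for all n ≥ 0.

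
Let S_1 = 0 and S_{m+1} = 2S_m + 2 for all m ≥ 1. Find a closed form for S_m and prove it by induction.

Claim: S_m = 2^m − 2.

Base case: S_1 = 0, and 2^1 − 2 = 2 − 2 = 0.
Assume S_k = 2^k − 2 for some k ≥ 1.
Then S_{k+1} = 2S_k + 2 = 2·(2^k − 2) + 2 = 2^{k+1} − 4 + 2 = 2^{k+1} − 2.
So the formula holds for k+1, and by induction S_m = 2^m − 2 for all m ≥ 1.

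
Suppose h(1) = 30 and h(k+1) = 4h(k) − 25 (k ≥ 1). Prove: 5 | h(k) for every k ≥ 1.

Base case: h(1) = 30 = 5·6, so 5 | h(1).
Assume 5 | h(m), so h(m) = 5t for some integer t.
Then h(m+1) = 4h(m) − 25 = 4·(5t) − 25 = 5(4t − 5), so 5 | h(m+1).
This completes the inductive step, so 5 | h(k) for all k ≥ 1.

5 | h(k)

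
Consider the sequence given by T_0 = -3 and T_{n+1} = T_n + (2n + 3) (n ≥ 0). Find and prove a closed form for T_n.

Claim: T_n = n^2 + 2n − 3.

Base case: T_0 = -3, and 0^2 + 2·0 − 3 = -3.
Assume T_j = j^2 + 2j − 3.
Then T_{j+1} = T_j + (2j + 3) = (j^2 + 2j − 3) + (2j + 3) = j^2 + 4j,
and (j+1)^2 + 2·(j+1) − 3 = j^2 + 4j.
Hence T_n = n^2 + 2n − 3 for every n ≥ 0, by induction.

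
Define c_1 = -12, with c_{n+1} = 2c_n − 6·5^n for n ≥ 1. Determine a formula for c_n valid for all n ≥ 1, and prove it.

Claim: c_n = -2^n − 2·5^n.

Base case: c_1 = -12, and -2^1 − 2·5^1 = -2 − 10 = -12.
Assume c_r = -2^r − 2·5^r for some r ≥ 1.
Then c_{r+1} = 2c_r − 6·5^r = 2·(-2^r − 2·5^r) − 6·5^r = -2^{r+1} − 4·5^r − 6·5^r = -2^{r+1} − 10·5^r = -2^{r+1} − 2·5^{r+1}.
So the formula holds for r+1, and by induction c_n = -2^n − 2·5^n for all n ≥ 1.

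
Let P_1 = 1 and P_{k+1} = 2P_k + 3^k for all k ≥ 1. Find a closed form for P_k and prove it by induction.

Claim: P_k = -2^k + 3^k.

Base case: P_1 = 1, and -2^1 + 3^1 = -2 + 3 = 1.
Assume P_m = -2^m + 3^m for some m ≥ 1.
Then P_{m+1} = 2P_m + 3^m = 2·(-2^m + 3^m) + 3^m = -2^{m+1} + 2·3^m + 3^m = -2^{m+1} + 3·3^m = -2^{m+1} + 3^{m+1}.
By induction, P_k = -2^k + 3^k for all k ≥ 1.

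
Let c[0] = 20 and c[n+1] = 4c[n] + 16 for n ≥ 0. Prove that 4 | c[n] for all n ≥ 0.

Base case: c[0] = 20 = 4·5, so 4 | c[0].
Assume 4 | c[m], so c[m] = 4t for some integer t.
Then c[m+1] = 4c[m] + 16 = 4·(4t) + 16 = 4(4t + 4), so 4 | c[m+1].
This completes the inductive step, so 4 | c[n] for all n ≥ 0.

4 | c[n]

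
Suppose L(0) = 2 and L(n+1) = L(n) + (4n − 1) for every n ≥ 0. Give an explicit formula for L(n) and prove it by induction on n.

Claim: L(n) = 2n^2 − 3n + 2.

Base case: L(0) = 2, and 2·0^2 − 3·0 + 2 = 2.
Assume L(r) = 2r^2 − 3r + 2.
Then L(r+1) = L(r) + (4r − 1) = (2r^2 − 3r + 2) + (4r − 1) = 2r^2 + r + 1,
and 2·(r+1)^2 − 3·(r+1) + 2 = 2r^2 + r + 1.
Hence L(n) = 2n^2 − 3n + 2 for every n ≥ 0, by induction.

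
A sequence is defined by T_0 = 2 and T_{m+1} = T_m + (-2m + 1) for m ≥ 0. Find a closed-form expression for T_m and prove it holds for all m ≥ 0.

Claim: T_m = -m^2 + 2m + 2.

Base case: T_0 = 2, and -0^2 + 2·0 + 2 = 2.
Assume T_k = -k^2 + 2k + 2.
Then T_{k+1} = T_k + (-2k + 1) = (-k^2 + 2k + 2) + (-2k + 1) = -k^2 + 3,
and -(k+1)^2 + 2·(k+1) + 2 = -k^2 + 3.
This completes the inductive step, so T_m = -m^2 + 2m + 2 for all m ≥ 0.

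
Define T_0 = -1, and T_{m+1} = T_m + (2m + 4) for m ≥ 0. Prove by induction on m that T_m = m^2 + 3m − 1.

Base case: T_0 = -1, and 0^2 + 3·0 − 1 = -1.
Assume T_k = k^2 + 3k − 1.
Then T_{k+1} = T_k + (2k + 4) = (k^2 + 3k − 1) + (2k + 4) = k^2 + 5k + 3,
and (k+1)^2 + 3·(k+1) − 1 = k^2 + 5k + 3.
By induction, T_m = m^2 + 3m − 1 for all m ≥ 0.

T_m = m^2 + 3m − 1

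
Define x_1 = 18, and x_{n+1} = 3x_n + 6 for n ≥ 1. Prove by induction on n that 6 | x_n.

Base case: x_1 = 18 = 6·3, so 6 | x_1.
Assume 6 | x_r, so x_r = 6t for some integer t.
Then x_{r+1} = 3x_r + 6 = 3·(6t) + 6 = 6(3t + 1), so 6 | x_{r+1}.
So the property holds for r+1, and by induction 6 | x_n for all n ≥ 1.

6 | x_n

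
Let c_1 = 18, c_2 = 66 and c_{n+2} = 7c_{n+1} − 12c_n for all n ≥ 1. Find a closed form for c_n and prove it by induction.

Claim: c_n = 3·4^n + 2·3^n.

Base cases: c_1 = 18 and 3·4^1 + 2·3^1 = 18; c_2 = 66 and 3·4^2 + 2·3^2 = 66.
Assume c_j = 3·4^j + 2·3^j for all 1 ≤ j ≤ k, where k ≥ 2.
Then c_{k+1} = 7c_k − 12c_{k−1} = 7·(3·4^k + 2·3^k) − 12·(3·4^{k−1} + 2·3^{k−1}) = 3·(7·4 − 12)4^{k−1} + 2·(7·3 − 12)3^{k−1} = 48·4^{k−1} + 18·3^{k−1} = 3·4^{k+1} + 2·3^{k+1}.
Hence c_n = 3·4^n + 2·3^n for every n ≥ 1, by strong induction.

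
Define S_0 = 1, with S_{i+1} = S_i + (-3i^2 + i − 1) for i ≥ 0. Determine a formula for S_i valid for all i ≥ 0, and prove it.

Claim: S_i = -i^3 + 2i^2 − 2i + 1.

Base case: S_0 = 1, and -0^3 + 2·0^2 − 2·0 + 1 = 1.
Assume S_k = -k^3 + 2k^2 − 2k + 1.
Then S_{k+1} = S_k + (-3k^2 + k − 1) = (-k^3 + 2k^2 − 2k + 1) + (-3k^2 + k − 1) = -k^3 − k^2 − k,
and -(k+1)^3 + 2·(k+1)^2 − 2·(k+1) + 1 = -k^3 − k^2 − k.
This completes the inductive step, so S_i = -i^3 + 2i^2 − 2i + 1 for all i ≥ 0.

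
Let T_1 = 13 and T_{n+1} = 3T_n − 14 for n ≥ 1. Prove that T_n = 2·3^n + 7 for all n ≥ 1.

Base case: T_1 = 13, and 2·3^1 + 7 = 6 + 7 = 13.
Assume T_j = 2·3^j + 7 for some j ≥ 1.
Then T_{j+1} = 3T_j − 14 = 3·(2·3^j + 7) − 14 = 6·3^j + 21 − 14 = 2·3^{j+1} + 7.
So the formula holds for j+1, and by induction T_n = 2·3^n + 7 for all n ≥ 1.

T_n = 2·3^n + 7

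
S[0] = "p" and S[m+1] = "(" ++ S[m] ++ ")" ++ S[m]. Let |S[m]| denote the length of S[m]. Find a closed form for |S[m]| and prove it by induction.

Claim: |S[m]| = 3·2^m − 2.

Base case: |S[0]| = 1, and 3·2^0 − 2 = 1.
Assume |S[k]| = 3·2^k − 2.
Then |S[k+1]| = 1 + |S[k]| + 1 + |S[k]| = 2|S[k]| + 2 = 2(3·2^k − 2) + 2 = 3·2^{k+1} − 4 + 2 = 3·2^{k+1} − 2.
Hence |S[m]| = 3·2^m − 2 for every m ≥ 0, by induction.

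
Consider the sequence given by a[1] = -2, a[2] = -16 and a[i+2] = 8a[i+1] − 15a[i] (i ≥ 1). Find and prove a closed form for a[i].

Claim: a[i] = 3^i − 5^i.

Base cases: a[1] = -2 and 3^1 − 5^1 = -2; a[2] = -16 and 3^2 − 5^2 = -16.
Assume a[j] = 3^j − 5^j for all 1 ≤ j ≤ k, where k ≥ 2.
Then a[k+1] = 8a[k] − 15a[k−1] = 8·(3^k − 5^k) − 15·(3^{k−1} − 5^{k−1}) = (8·3 − 15)3^{k−1} − (8·5 − 15)5^{k−1} = 9·3^{k−1} − 25·5^{k−1} = 3^{k+1} − 5^{k+1}.
So the formula holds for k+1, and by strong induction a[i] = 3^i − 5^i for all i ≥ 1.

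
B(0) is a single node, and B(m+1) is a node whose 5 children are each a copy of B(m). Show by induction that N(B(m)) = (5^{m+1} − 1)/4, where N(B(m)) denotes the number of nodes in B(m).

Base case: N(B(0)) = 1, and (5^{0+1} − 1)/4 = 1.
Assume N(B(j)) = (5^{j+1} − 1)/4.
Then N(B(j+1)) = 1 + 5N(B(j)) = 1 + 5·(5^{j+1} − 1)/4 = 1 + (5^{j+2} − 5)/4 = (4 + 5^{j+2} − 5)/4 = (5^{j+2} − 1)/4.
By induction, N(B(m)) = (5^{m+1} − 1)/4 for all m ≥ 0.

N(B(m)) = (5^{m+1} − 1)/4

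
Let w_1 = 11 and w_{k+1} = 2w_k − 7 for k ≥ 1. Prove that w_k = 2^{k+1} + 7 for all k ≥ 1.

Base case: w_1 = 11, and 2^{1+1} + 7 = 4 + 7 = 11.
Assume w_j = 2^{j+1} + 7 for some j ≥ 1.
Then w_{j+1} = 2w_j − 7 = 2·(2^{j+1} + 7) − 7 = 2^{j+2} + 14 − 7 = 2^{j+2} + 7.
By induction, w_k = 2^{k+1} + 7 for all k ≥ 1.

w_k = 2^{k+1} + 7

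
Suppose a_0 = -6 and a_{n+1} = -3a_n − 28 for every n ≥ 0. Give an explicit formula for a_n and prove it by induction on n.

Claim: a_n = (-3)^n − 7.

Base case: a_0 = -6, and (-3)^0 − 7 = 1 − 7 = -6.
Assume a_r = (-3)^r − 7 for some r ≥ 0.
Then a_{r+1} = -3a_r − 28 = -3·((-3)^r − 7) − 28 = -3·(-3)^r + 21 − 28 = (-3)^{r+1} − 7.
By induction, a_n = (-3)^n − 7 for all n ≥ 0.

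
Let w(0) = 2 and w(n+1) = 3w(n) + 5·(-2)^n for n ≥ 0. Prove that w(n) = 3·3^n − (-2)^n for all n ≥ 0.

Base case: w(0) = 2, and 3·3^0 − (-2)^0 = 3 − 1 = 2.
Assume w(r) = 3·3^r − (-2)^r for some r ≥ 0.
Then w(r+1) = 3w(r) + 5·(-2)^r = 3·(3·3^r − (-2)^r) + 5·(-2)^r = 3·3^{r+1} − 3·(-2)^r + 5·(-2)^r = 3·3^{r+1} + 2·(-2)^r = 3·3^{r+1} − (-2)^{r+1}.
So the formula holds for r+1, and by induction w(n) = 3·3^n − (-2)^n for all n ≥ 0.

w(n) = 3·3^n − (-2)^n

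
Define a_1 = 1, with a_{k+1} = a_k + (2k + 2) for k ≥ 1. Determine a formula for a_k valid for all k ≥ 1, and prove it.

Claim: a_k = k^2 + k − 1.

Base case: a_1 = 1, and 1^2 + 1 − 1 = 1.
Assume a_j = j^2 + j − 1.
Then a_{j+1} = a_j + (2j + 2) = (j^2 + j − 1) + (2j + 2) = j^2 + 3j + 1,
and (j+1)^2 + (j+1) − 1 = j^2 + 3j + 1.
Hence a_k = k^2 + k − 1 for every k ≥ 1, by induction.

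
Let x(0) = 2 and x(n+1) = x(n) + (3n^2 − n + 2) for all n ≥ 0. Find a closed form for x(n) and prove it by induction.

Claim: x(n) = n^3 − 2n^2 + 3n + 2.

Base case: x(0) = 2, and 0^3 − 2·0^2 + 3·0 + 2 = 2.
Assume x(m) = m^3 − 2m^2 + 3m + 2.
Then x(m+1) = x(m) + (3m^2 − m + 2) = (m^3 − 2m^2 + 3m + 2) + (3m^2 − m + 2) = m^3 + m^2 + 2m + 4,
and (m+1)^3 − 2·(m+1)^2 + 3·(m+1) + 2 = m^3 + m^2 + 2m + 4.
By induction, x(n) = n^3 − 2n^2 + 3n + 2 for all n ≥ 0.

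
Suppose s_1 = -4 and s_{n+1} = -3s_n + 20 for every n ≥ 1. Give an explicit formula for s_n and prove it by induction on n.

Claim: s_n = 3·(-3)^n + 5.

Base case: s_1 = -4, and 3·(-3)^1 + 5 = -9 + 5 = -4.
Assume s_m = 3·(-3)^m + 5 for some m ≥ 1.
Then s_{m+1} = -3s_m + 20 = -3·(3·(-3)^m + 5) + 20 = -9·(-3)^m − 15 + 20 = 3·(-3)^{m+1} + 5.
By induction, s_n = 3·(-3)^n + 5 for all n ≥ 1.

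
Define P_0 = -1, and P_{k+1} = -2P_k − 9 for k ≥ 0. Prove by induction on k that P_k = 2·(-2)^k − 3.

Base case: P_0 = -1, and 2·(-2)^0 − 3 = 2 − 3 = -1.
Assume P_r = 2·(-2)^r − 3 for some r ≥ 0.
Then P_{r+1} = -2P_r − 9 = -2·(2·(-2)^r − 3) − 9 = -4·(-2)^r + 6 − 9 = 2·(-2)^{r+1} − 3.
This completes the inductive step, so P_k = 2·(-2)^k − 3 for all k ≥ 0.

P_k = 2·(-2)^k − 3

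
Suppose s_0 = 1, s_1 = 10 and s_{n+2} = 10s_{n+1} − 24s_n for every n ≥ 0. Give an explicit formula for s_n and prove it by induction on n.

Claim: s_n = 3·6^n − 2·4^n.

Base cases: s_0 = 1 and 3·6^0 − 2·4^0 = 1; s_1 = 10 and 3·6^1 − 2·4^1 = 10.
Assume s_j = 3·6^j − 2·4^j for all 0 ≤ j ≤ r, where r ≥ 1.
Then s_{r+1} = 10s_r − 24s_{r−1} = 10·(3·6^r − 2·4^r) − 24·(3·6^{r−1} − 2·4^{r−1}) = 3·(10·6 − 24)6^{r−1} − 2·(10·4 − 24)4^{r−1} = 108·6^{r−1} − 32·4^{r−1} = 3·6^{r+1} − 2·4^{r+1}.
Hence s_n = 3·6^n − 2·4^n for every n ≥ 0, by strong induction.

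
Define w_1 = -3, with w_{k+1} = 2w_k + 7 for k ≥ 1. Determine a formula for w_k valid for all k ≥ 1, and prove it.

Claim: w_k = 2^{k+1} − 7.

Base case: w_1 = -3, and 2^{1+1} − 7 = 4 − 7 = -3.
Assume w_r = 2^{r+1} − 7 for some r ≥ 1.
Then w_{r+1} = 2w_r + 7 = 2·(2^{r+1} − 7) + 7 = 2^{r+2} − 14 + 7 = 2^{r+2} − 7.
This completes the inductive step, so w_k = 2^{k+1} − 7 for all k ≥ 1.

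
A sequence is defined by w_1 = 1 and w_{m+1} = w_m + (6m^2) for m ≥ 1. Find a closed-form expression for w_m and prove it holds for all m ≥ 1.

Claim: w_m = 2m^3 − 3m^2 + m + 1.

Base case: w_1 = 1, and 2·1^3 − 3·1^2 + 1 + 1 = 1.
Assume w_r = 2r^3 − 3r^2 + r + 1.
Then w_{r+1} = w_r + (6r^2) = (2r^3 − 3r^2 + r + 1) + (6r^2) = 2r^3 + 3r^2 + r + 1,
and 2·(r+1)^3 − 3·(r+1)^2 + (r+1) + 1 = 2r^3 + 3r^2 + r + 1.
Hence w_m = 2m^3 − 3m^2 + m + 1 for every m ≥ 1, by induction.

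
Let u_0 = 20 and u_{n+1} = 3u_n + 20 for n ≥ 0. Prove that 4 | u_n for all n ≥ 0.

Base case: u_0 = 20 = 4·5, so 4 | u_0.
Assume 4 | u_k, so u_k = 4t for some integer t.
Then u_{k+1} = 3u_k + 20 = 3·(4t) + 20 = 4(3t + 5), so 4 | u_{k+1}.
By induction, 4 | u_n for all n ≥ 0.

4 | u_n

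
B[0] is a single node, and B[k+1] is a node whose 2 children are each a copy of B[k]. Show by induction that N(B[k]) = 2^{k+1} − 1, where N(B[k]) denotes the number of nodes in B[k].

Base case: N(B[0]) = 1, and 2^{0+1} − 1 = 1.
Assume N(B[m]) = 2^{m+1} − 1.
Then N(B[m+1]) = 1 + 2N(B[m]) = 1 + 2(2^{m+1} − 1) = 2^{m+2} − 2 + 1 = 2^{m+2} − 1.
By induction, N(B[k]) = 2^{k+1} − 1 for all k ≥ 0.

N(B[k]) = 2^{k+1} − 1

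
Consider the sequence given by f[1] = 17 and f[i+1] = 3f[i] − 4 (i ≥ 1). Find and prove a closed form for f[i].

Claim: f[i] = 5·3^i + 2.

Base case: f[1] = 17, and 5·3^1 + 2 = 15 + 2 = 17.
Assume f[m] = 5·3^m + 2 for some m ≥ 1.
Then f[m+1] = 3f[m] − 4 = 3·(5·3^m + 2) − 4 = 15·3^m + 6 − 4 = 5·3^{m+1} + 2.
This completes the inductive step, so f[i] = 5·3^i + 2 for all i ≥ 1.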